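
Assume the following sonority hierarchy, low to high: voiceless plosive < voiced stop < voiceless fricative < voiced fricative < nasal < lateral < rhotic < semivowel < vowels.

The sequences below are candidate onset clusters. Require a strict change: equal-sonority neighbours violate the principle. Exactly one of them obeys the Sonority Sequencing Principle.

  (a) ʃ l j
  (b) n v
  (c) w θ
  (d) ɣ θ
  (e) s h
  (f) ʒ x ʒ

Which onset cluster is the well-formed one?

a

(a) sonority 3-6-8: well-formed.
(b) sonority 5-4: ill-formed.
(c) sonority 8-3: ill-formed.
(d) sonority 4-3: ill-formed.
(e) sonority 3-3: ill-formed.
(f) sonority 4-3-4: ill-formed.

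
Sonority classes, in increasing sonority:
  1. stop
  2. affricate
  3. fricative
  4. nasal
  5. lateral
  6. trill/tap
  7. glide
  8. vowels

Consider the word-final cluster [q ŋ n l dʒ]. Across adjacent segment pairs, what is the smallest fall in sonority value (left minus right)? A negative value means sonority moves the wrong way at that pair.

/q/: stop = 1.
/ŋ/: nasal = 4.
/n/: nasal = 4.
/l/: lateral = 5.
/dʒ/: affricate = 2.
/q/→/ŋ/: change -3.
/ŋ/→/n/: change +0.
/n/→/l/: change -1.
/l/→/dʒ/: change +3.
Minimum = -3.

-3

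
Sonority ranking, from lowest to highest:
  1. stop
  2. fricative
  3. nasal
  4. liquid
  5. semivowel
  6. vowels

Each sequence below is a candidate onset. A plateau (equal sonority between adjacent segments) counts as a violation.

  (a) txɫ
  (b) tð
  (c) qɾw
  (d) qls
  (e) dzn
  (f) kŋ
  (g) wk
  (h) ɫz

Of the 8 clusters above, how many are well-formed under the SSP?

5

(a) 1-2-4 → obeys
(b) 1-2 → obeys
(c) 1-4-5 → obeys
(d) 1-4-2 → violates
(e) 1-2-3 → obeys
(f) 1-3 → obeys
(g) 5-1 → violates
(h) 4-2 → violates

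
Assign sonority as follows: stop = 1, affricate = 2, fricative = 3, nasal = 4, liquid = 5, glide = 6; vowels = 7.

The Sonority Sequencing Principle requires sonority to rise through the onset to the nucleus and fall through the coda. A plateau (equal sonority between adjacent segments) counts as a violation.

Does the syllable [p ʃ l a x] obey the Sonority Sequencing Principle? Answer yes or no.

yes

Onset: /p/ is a stop (sonority 1), /ʃ/ is a fricative (sonority 3), /l/ is a liquid (sonority 5); then the nucleus /a/ (sonority 7).
Onset profile 1-3-5-7 — rises to the nucleus.
Coda: /x/ is a fricative (sonority 3).
Coda profile 7-3 — falls from the nucleus.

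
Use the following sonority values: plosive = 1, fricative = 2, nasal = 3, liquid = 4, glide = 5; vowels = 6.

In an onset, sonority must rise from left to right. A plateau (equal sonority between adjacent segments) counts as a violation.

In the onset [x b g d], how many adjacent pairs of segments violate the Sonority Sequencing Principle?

/x/ — fricative, sonority 2.
/b/ — plosive, sonority 1.
/g/ — plosive, sonority 1.
/d/ — plosive, sonority 1.
/x/→/b/: 2→1 (does not rise) — violation.
/b/→/g/: 1→1 (plateau) — violation.
/g/→/d/: 1→1 (plateau) — violation.

3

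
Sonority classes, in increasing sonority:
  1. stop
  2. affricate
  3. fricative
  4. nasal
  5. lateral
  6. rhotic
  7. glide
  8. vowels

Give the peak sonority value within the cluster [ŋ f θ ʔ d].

4

/ŋ/ — nasal, sonority 4.
/f/ — fricative, sonority 3.
/θ/ — fricative, sonority 3.
/ʔ/ — stop, sonority 1.
/d/ — stop, sonority 1.
The maximum is 4.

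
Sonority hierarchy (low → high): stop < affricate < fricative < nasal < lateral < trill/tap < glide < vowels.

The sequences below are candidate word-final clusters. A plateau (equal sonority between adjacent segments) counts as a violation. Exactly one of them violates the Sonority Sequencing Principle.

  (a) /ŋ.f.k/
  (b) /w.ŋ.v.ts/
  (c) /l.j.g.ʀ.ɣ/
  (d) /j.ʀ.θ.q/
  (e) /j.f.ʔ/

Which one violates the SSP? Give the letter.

(a) sonority 4-3-1: well-formed.
(b) sonority 7-4-3-2: well-formed.
(c) sonority 5-7-1-6-3: ill-formed.
(d) sonority 7-6-3-1: well-formed.
(e) sonority 7-3-1: well-formed.

c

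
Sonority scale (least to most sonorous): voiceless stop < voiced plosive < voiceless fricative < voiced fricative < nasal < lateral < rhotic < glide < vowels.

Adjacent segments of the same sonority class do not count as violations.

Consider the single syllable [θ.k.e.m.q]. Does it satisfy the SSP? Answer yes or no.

no

Onset: /θ/ is a voiceless fricative (sonority 3), /k/ is a voiceless stop (sonority 1); then the nucleus /e/ (sonority 9).
Onset profile 3-1-9 — does not rise throughout.
Coda: /m/ is a nasal (sonority 5), /q/ is a voiceless stop (sonority 1).
Coda profile 9-5-1 — falls from the nucleus.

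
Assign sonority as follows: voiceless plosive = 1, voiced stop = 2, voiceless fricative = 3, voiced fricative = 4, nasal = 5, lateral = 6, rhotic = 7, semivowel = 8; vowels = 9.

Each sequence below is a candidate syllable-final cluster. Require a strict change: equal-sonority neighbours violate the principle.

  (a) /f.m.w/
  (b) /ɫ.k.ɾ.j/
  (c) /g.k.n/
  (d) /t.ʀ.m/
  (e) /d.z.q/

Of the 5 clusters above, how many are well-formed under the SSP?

(a) sonority 3-5-8: ill-formed.
(b) sonority 6-1-7-8: ill-formed.
(c) sonority 2-1-5: ill-formed.
(d) sonority 1-7-5: ill-formed.
(e) sonority 2-4-1: ill-formed.

0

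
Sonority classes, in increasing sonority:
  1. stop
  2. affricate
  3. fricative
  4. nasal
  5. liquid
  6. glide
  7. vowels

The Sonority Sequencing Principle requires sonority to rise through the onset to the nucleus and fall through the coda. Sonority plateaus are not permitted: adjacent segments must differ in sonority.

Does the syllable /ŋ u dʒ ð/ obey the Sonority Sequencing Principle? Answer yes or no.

Onset: /ŋ/ is a nasal (sonority 4); then the nucleus /u/ (sonority 7).
Onset profile 4-7 — rises to the nucleus.
Coda: /dʒ/ is an affricate (sonority 2), /ð/ is a fricative (sonority 3).
Coda profile 7-2-3 — does not strictly fall throughout.

no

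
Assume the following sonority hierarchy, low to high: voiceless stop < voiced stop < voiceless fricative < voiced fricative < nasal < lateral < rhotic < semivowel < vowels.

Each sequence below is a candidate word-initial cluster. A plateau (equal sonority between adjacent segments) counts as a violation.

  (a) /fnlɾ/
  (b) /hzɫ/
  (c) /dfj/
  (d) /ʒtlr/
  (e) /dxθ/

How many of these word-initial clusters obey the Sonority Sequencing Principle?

3

(a) sonority 3-5-6-7: well-formed.
(b) sonority 3-4-6: well-formed.
(c) sonority 2-3-8: well-formed.
(d) sonority 4-1-6-7: ill-formed.
(e) sonority 2-3-3: ill-formed.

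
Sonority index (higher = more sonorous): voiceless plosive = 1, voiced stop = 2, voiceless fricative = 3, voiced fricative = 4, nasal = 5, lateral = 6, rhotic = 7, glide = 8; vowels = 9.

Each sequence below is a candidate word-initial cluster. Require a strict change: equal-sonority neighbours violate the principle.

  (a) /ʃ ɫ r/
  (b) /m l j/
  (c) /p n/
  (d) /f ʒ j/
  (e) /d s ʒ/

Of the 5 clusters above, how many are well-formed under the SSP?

(a) sonority 3-6-7: well-formed.
(b) sonority 5-6-8: well-formed.
(c) sonority 1-5: well-formed.
(d) sonority 3-4-8: well-formed.
(e) sonority 2-3-4: well-formed.

5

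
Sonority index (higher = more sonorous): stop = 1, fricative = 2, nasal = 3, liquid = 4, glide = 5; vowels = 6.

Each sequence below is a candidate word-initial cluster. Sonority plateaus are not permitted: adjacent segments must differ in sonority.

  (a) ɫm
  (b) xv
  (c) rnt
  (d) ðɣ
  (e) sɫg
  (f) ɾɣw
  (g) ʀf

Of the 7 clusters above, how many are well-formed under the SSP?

0

(a) ɫm: profile 4-3 — violates.
(b) xv: profile 2-2 — violates.
(c) rnt: profile 4-3-1 — violates.
(d) ðɣ: profile 2-2 — violates.
(e) sɫg: profile 2-4-1 — violates.
(f) ɾɣw: profile 4-2-5 — violates.
(g) ʀf: profile 4-2 — violates.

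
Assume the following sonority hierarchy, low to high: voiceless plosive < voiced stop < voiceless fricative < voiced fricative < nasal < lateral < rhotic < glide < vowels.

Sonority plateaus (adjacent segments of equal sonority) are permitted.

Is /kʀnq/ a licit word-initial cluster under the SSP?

no

/k/: voiceless plosive = 1.
/ʀ/: rhotic = 7.
/n/: nasal = 5.
/q/: voiceless plosive = 1.
The profile is 1-7-5-1. Between /ʀ/ (7) and /n/ (5) sonority does not rise, so the cluster violates the SSP.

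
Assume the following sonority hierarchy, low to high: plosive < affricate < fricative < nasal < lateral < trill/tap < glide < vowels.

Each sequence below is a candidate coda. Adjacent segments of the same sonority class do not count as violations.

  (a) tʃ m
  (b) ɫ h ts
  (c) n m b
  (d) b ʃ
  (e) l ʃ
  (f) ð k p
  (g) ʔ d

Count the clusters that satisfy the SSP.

(a) 2-4 → violates
(b) 5-3-2 → obeys
(c) 4-4-1 → obeys
(d) 1-3 → violates
(e) 5-3 → obeys
(f) 3-1-1 → obeys
(g) 1-1 → obeys

5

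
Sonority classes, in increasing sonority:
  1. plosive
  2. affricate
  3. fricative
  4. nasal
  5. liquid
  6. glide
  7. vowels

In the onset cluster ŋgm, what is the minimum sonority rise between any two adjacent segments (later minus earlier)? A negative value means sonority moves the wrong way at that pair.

/ŋ/ — nasal, sonority 4.
/g/ — plosive, sonority 1.
/m/ — nasal, sonority 4.
/ŋ/→/g/: change -3.
/g/→/m/: change +3.
Minimum = -3.

-3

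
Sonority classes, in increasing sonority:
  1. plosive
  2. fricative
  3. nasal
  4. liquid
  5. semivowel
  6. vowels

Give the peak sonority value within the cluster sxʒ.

2

/s/: fricative = 2.
/x/: fricative = 2.
/ʒ/: fricative = 2.
The maximum is 2.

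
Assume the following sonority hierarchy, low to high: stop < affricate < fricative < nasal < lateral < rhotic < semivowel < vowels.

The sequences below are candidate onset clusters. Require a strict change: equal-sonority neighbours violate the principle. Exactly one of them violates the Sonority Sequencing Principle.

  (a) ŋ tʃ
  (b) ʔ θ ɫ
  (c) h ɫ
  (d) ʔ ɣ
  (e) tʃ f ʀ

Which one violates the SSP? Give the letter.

a

(a) 4-2 → violates
(b) 1-3-5 → obeys
(c) 3-5 → obeys
(d) 1-3 → obeys
(e) 2-3-6 → obeys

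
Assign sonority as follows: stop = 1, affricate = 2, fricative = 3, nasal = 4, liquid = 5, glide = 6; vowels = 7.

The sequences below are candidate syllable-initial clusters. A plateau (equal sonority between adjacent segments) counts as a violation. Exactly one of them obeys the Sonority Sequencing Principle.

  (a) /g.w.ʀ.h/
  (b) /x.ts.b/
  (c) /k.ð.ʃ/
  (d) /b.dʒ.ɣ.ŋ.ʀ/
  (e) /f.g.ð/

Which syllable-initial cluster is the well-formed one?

(a) /g.w.ʀ.h/: profile 1-6-5-3 — violates.
(b) /x.ts.b/: profile 3-2-1 — violates.
(c) /k.ð.ʃ/: profile 1-3-3 — violates.
(d) /b.dʒ.ɣ.ŋ.ʀ/: profile 1-2-3-4-5 — obeys.
(e) /f.g.ð/: profile 3-1-3 — violates.

d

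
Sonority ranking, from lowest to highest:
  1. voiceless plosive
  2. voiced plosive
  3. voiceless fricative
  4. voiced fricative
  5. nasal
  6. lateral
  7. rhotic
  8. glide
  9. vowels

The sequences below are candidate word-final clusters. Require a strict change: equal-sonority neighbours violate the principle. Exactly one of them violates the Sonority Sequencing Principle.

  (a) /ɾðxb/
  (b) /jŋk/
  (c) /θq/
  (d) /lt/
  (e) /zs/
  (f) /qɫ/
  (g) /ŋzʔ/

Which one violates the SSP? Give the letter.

(a) sonority 7-4-3-2: well-formed.
(b) sonority 8-5-1: well-formed.
(c) sonority 3-1: well-formed.
(d) sonority 6-1: well-formed.
(e) sonority 4-3: well-formed.
(f) sonority 1-6: ill-formed.
(g) sonority 5-4-1: well-formed.

f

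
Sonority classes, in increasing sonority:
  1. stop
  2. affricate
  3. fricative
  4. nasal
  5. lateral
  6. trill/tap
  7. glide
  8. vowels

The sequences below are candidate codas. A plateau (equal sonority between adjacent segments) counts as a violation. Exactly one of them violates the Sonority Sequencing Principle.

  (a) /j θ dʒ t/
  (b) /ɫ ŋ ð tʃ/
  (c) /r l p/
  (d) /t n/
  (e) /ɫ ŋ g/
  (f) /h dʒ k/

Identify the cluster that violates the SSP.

d

(a) sonority 7-3-2-1: well-formed.
(b) sonority 5-4-3-2: well-formed.
(c) sonority 6-5-1: well-formed.
(d) sonority 1-4: ill-formed.
(e) sonority 5-4-1: well-formed.
(f) sonority 3-2-1: well-formed.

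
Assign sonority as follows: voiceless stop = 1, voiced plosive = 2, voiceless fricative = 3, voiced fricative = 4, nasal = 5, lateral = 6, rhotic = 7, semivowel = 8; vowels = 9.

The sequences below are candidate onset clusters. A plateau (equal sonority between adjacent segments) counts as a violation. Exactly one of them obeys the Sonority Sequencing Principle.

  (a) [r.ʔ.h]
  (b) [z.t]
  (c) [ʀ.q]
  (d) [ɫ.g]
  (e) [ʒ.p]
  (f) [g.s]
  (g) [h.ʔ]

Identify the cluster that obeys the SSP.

(a) sonority 7-1-3: ill-formed.
(b) sonority 4-1: ill-formed.
(c) sonority 7-1: ill-formed.
(d) sonority 6-2: ill-formed.
(e) sonority 4-1: ill-formed.
(f) sonority 2-3: well-formed.
(g) sonority 3-1: ill-formed.

f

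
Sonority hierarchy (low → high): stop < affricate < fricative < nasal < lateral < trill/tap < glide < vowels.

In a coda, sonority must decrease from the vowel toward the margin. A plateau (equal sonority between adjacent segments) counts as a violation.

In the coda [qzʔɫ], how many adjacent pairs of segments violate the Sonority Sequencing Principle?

/q/: stop = 1.
/z/: fricative = 3.
/ʔ/: stop = 1.
/ɫ/: lateral = 5.
/q/→/z/: 1→3 (does not fall) — violation.
/z/→/ʔ/: 3→1 (falls) — ok.
/ʔ/→/ɫ/: 1→5 (does not fall) — violation.

2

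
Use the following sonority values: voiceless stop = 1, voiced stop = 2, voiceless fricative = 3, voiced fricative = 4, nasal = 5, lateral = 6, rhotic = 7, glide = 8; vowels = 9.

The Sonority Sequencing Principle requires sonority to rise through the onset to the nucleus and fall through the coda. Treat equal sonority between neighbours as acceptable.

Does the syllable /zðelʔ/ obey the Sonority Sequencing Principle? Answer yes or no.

yes

Onset: /z/ is a voiced fricative (sonority 4), /ð/ is a voiced fricative (sonority 4); then the nucleus /e/ (sonority 9).
Onset profile 4-4-9 — rises to the nucleus.
Coda: /l/ is a lateral (sonority 6), /ʔ/ is a voiceless stop (sonority 1).
Coda profile 9-6-1 — falls from the nucleus.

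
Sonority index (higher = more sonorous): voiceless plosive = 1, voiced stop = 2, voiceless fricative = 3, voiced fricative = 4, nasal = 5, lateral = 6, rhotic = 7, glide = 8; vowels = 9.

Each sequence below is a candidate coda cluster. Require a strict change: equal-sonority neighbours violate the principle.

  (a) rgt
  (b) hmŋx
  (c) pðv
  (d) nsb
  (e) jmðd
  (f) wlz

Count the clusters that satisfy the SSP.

(a) sonority 7-2-1: well-formed.
(b) sonority 3-5-5-3: ill-formed.
(c) sonority 1-4-4: ill-formed.
(d) sonority 5-3-2: well-formed.
(e) sonority 8-5-4-2: well-formed.
(f) sonority 8-6-4: well-formed.

4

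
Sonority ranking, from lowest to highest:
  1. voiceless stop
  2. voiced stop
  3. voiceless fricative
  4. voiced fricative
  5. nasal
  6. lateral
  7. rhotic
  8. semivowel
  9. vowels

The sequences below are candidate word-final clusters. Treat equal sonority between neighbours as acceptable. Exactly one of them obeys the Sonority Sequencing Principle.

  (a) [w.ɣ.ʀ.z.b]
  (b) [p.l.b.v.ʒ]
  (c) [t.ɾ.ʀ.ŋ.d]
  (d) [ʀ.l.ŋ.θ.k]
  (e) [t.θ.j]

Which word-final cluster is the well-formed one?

d

(a) 8-4-7-4-2 → violates
(b) 1-6-2-4-4 → violates
(c) 1-7-7-5-2 → violates
(d) 7-6-5-3-1 → obeys
(e) 1-3-8 → violates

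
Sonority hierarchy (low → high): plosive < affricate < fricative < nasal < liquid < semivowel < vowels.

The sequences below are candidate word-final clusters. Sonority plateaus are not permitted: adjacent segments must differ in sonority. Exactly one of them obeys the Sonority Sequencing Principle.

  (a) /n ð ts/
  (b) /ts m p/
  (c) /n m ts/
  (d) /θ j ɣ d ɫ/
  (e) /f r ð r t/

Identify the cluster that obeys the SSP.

(a) 4-3-2 → obeys
(b) 2-4-1 → violates
(c) 4-4-2 → violates
(d) 3-6-3-1-5 → violates
(e) 3-5-3-5-1 → violates

a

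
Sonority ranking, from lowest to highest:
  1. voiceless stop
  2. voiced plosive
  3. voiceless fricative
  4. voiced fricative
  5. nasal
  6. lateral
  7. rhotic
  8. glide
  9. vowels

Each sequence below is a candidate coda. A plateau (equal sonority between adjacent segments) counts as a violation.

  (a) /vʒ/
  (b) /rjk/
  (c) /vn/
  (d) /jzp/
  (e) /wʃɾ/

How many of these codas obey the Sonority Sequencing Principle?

1

(a) /vʒ/: profile 4-4 — violates.
(b) /rjk/: profile 7-8-1 — violates.
(c) /vn/: profile 4-5 — violates.
(d) /jzp/: profile 8-4-1 — obeys.
(e) /wʃɾ/: profile 8-3-7 — violates.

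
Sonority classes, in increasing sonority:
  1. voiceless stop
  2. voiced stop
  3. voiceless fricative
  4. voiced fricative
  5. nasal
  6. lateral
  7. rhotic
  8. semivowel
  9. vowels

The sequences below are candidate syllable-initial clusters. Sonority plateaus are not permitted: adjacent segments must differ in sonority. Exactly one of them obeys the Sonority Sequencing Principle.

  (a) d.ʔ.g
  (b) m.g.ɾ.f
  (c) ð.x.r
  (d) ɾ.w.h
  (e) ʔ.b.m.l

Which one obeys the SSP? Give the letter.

(a) d.ʔ.g: profile 2-1-2 — violates.
(b) m.g.ɾ.f: profile 5-2-7-3 — violates.
(c) ð.x.r: profile 4-3-7 — violates.
(d) ɾ.w.h: profile 7-8-3 — violates.
(e) ʔ.b.m.l: profile 1-2-5-6 — obeys.

e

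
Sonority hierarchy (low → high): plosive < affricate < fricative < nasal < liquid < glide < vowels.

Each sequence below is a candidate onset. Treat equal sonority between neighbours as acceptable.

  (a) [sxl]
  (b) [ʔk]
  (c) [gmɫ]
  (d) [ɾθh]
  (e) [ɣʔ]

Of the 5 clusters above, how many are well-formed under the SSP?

3

(a) sonority 3-3-5: well-formed.
(b) sonority 1-1: well-formed.
(c) sonority 1-4-5: well-formed.
(d) sonority 5-3-3: ill-formed.
(e) sonority 3-1: ill-formed.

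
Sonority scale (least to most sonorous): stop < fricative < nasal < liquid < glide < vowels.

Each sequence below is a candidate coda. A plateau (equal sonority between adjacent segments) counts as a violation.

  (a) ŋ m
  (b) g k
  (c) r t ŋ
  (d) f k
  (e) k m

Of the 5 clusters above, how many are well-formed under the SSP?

1

(a) sonority 3-3: ill-formed.
(b) sonority 1-1: ill-formed.
(c) sonority 4-1-3: ill-formed.
(d) sonority 2-1: well-formed.
(e) sonority 1-3: ill-formed.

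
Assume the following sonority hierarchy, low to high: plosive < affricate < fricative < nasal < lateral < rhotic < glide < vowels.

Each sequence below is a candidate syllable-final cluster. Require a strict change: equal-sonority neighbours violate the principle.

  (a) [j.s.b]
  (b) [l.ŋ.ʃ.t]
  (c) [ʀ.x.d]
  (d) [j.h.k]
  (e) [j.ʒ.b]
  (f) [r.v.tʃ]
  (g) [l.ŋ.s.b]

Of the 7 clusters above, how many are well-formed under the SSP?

7

(a) sonority 7-3-1: well-formed.
(b) sonority 5-4-3-1: well-formed.
(c) sonority 6-3-1: well-formed.
(d) sonority 7-3-1: well-formed.
(e) sonority 7-3-1: well-formed.
(f) sonority 6-3-2: well-formed.
(g) sonority 5-4-3-1: well-formed.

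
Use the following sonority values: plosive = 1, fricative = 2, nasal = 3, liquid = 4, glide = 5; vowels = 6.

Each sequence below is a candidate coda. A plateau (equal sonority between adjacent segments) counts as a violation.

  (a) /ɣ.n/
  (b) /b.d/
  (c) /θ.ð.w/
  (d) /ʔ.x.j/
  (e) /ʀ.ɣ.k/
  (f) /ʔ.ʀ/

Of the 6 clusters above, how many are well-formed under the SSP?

1

(a) sonority 2-3: ill-formed.
(b) sonority 1-1: ill-formed.
(c) sonority 2-2-5: ill-formed.
(d) sonority 1-2-5: ill-formed.
(e) sonority 4-2-1: well-formed.
(f) sonority 1-4: ill-formed.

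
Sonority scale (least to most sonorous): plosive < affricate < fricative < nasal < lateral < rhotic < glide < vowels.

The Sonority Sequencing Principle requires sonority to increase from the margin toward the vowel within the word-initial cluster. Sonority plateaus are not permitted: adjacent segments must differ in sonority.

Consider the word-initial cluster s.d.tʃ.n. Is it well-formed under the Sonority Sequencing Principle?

/s/: fricative = 3.
/d/: plosive = 1.
/tʃ/: affricate = 2.
/n/: nasal = 4.
The profile is 3-1-2-4. Between /s/ (3) and /d/ (1) sonority does not rise, so the cluster violates the SSP.

no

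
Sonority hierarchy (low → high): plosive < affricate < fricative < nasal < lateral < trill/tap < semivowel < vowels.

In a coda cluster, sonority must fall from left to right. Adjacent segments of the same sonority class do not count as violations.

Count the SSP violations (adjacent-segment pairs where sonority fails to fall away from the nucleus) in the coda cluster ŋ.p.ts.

1

/ŋ/ — nasal, sonority 4.
/p/ — plosive, sonority 1.
/ts/ — affricate, sonority 2.
/ŋ/→/p/: 4→1 (falls) — ok.
/p/→/ts/: 1→2 (does not fall) — violation.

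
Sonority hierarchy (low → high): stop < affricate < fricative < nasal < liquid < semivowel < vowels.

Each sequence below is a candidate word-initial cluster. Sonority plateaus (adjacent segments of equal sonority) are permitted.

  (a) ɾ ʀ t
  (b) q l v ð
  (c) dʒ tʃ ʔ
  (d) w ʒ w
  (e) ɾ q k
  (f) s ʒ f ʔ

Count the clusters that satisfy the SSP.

0

(a) 5-5-1 → violates
(b) 1-5-3-3 → violates
(c) 2-2-1 → violates
(d) 6-3-6 → violates
(e) 5-1-1 → violates
(f) 3-3-3-1 → violates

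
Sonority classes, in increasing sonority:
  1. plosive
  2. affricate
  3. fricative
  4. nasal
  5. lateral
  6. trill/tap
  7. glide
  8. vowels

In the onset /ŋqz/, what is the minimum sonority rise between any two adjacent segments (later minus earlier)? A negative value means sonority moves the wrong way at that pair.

/ŋ/: nasal = 4.
/q/: plosive = 1.
/z/: fricative = 3.
/ŋ/→/q/: change -3.
/q/→/z/: change +2.
Minimum = -3.

-3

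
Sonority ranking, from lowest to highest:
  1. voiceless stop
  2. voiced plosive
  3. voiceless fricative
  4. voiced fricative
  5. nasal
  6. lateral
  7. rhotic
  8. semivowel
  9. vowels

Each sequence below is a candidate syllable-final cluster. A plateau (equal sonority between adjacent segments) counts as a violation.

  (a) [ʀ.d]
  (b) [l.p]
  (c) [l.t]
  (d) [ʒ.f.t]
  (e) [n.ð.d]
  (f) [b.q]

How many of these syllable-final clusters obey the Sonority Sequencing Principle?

(a) sonority 7-2: well-formed.
(b) sonority 6-1: well-formed.
(c) sonority 6-1: well-formed.
(d) sonority 4-3-1: well-formed.
(e) sonority 5-4-2: well-formed.
(f) sonority 2-1: well-formed.

6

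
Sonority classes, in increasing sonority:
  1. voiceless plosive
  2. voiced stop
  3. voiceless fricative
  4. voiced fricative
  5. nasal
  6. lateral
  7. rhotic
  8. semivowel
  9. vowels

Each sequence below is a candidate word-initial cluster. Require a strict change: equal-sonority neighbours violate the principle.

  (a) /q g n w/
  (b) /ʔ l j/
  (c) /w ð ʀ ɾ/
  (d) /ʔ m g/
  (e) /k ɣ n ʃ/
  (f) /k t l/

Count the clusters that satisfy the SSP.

(a) sonority 1-2-5-8: well-formed.
(b) sonority 1-6-8: well-formed.
(c) sonority 8-4-7-7: ill-formed.
(d) sonority 1-5-2: ill-formed.
(e) sonority 1-4-5-3: ill-formed.
(f) sonority 1-1-6: ill-formed.

2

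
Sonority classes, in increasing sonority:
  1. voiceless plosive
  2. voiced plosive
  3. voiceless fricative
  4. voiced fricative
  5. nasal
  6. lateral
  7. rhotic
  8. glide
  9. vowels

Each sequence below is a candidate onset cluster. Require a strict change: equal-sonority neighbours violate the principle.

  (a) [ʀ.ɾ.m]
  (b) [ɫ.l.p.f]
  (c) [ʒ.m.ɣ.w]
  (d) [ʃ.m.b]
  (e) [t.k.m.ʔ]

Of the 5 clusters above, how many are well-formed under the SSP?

(a) [ʀ.ɾ.m]: profile 7-7-5 — violates.
(b) [ɫ.l.p.f]: profile 6-6-1-3 — violates.
(c) [ʒ.m.ɣ.w]: profile 4-5-4-8 — violates.
(d) [ʃ.m.b]: profile 3-5-2 — violates.
(e) [t.k.m.ʔ]: profile 1-1-5-1 — violates.

0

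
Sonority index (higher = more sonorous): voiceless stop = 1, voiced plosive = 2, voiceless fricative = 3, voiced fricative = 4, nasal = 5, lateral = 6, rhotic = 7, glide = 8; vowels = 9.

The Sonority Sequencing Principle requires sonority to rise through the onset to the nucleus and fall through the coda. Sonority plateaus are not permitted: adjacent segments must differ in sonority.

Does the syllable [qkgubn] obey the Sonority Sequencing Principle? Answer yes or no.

no

Onset: /q/ is a voiceless stop (sonority 1), /k/ is a voiceless stop (sonority 1), /g/ is a voiced plosive (sonority 2); then the nucleus /u/ (sonority 9).
Onset profile 1-1-2-9 — does not strictly rise throughout.
Coda: /b/ is a voiced plosive (sonority 2), /n/ is a nasal (sonority 5).
Coda profile 9-2-5 — does not strictly fall throughout.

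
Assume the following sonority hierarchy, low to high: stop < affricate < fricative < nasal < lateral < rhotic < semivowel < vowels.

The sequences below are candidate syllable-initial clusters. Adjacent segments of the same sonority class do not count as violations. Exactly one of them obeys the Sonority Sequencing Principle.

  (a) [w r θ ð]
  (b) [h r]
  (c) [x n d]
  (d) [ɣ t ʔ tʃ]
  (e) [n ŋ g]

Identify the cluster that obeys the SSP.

(a) sonority 7-6-3-3: ill-formed.
(b) sonority 3-6: well-formed.
(c) sonority 3-4-1: ill-formed.
(d) sonority 3-1-1-2: ill-formed.
(e) sonority 4-4-1: ill-formed.

b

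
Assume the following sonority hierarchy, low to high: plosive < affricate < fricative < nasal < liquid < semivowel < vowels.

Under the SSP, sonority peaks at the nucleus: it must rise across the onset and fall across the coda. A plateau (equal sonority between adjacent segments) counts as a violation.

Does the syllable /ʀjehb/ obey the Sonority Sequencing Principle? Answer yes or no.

yes

Onset: /ʀ/ is a liquid (sonority 5), /j/ is a semivowel (sonority 6); then the nucleus /e/ (sonority 7).
Onset profile 5-6-7 — rises to the nucleus.
Coda: /h/ is a fricative (sonority 3), /b/ is a plosive (sonority 1).
Coda profile 7-3-1 — falls from the nucleus.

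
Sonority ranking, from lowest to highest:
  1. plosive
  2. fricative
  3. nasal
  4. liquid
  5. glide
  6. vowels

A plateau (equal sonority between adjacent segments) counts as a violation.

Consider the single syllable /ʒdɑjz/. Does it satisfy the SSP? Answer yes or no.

Onset: /ʒ/ is a fricative (sonority 2), /d/ is a plosive (sonority 1); then the nucleus /ɑ/ (sonority 6).
Onset profile 2-1-6 — does not strictly rise throughout.
Coda: /j/ is a glide (sonority 5), /z/ is a fricative (sonority 2).
Coda profile 6-5-2 — falls from the nucleus.

no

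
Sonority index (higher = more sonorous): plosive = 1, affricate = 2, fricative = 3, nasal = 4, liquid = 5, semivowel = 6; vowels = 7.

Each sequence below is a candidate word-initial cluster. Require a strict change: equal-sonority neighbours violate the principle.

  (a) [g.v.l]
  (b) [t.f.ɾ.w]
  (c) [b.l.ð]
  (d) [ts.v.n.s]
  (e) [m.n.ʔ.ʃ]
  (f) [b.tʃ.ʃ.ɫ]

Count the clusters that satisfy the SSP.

(a) sonority 1-3-5: well-formed.
(b) sonority 1-3-5-6: well-formed.
(c) sonority 1-5-3: ill-formed.
(d) sonority 2-3-4-3: ill-formed.
(e) sonority 4-4-1-3: ill-formed.
(f) sonority 1-2-3-5: well-formed.

3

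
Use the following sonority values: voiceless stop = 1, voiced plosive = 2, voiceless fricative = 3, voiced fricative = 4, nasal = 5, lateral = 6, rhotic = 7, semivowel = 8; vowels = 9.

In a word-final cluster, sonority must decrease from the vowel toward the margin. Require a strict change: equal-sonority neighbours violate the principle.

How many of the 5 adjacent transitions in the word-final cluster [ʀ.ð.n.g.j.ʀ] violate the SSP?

/ʀ/ is a rhotic (sonority 7).
/ð/ is a voiced fricative (sonority 4).
/n/ is a nasal (sonority 5).
/g/ is a voiced plosive (sonority 2).
/j/ is a semivowel (sonority 8).
/ʀ/ is a rhotic (sonority 7).
/ʀ/→/ð/: 7→4 (falls) — ok.
/ð/→/n/: 4→5 (does not fall) — violation.
/n/→/g/: 5→2 (falls) — ok.
/g/→/j/: 2→8 (does not fall) — violation.
/j/→/ʀ/: 8→7 (falls) — ok.

2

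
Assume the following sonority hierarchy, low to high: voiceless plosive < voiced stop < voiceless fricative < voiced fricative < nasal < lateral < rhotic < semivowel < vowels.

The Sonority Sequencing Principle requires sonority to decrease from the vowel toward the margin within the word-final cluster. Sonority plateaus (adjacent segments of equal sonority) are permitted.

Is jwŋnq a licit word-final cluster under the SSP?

yes

/j/: semivowel = 8.
/w/: semivowel = 8.
/ŋ/: nasal = 5.
/n/: nasal = 5.
/q/: voiceless plosive = 1.
The profile 8-8-5-5-1 is non-increasing (plateaus allowed), so the word-final cluster satisfies the SSP.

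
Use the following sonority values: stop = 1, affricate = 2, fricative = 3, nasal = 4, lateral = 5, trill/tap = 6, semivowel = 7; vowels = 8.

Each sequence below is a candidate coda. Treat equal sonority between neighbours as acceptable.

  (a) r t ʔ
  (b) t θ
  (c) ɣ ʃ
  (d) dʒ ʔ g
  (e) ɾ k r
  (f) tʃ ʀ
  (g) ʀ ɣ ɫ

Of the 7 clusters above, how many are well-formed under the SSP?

(a) 6-1-1 → obeys
(b) 1-3 → violates
(c) 3-3 → obeys
(d) 2-1-1 → obeys
(e) 6-1-6 → violates
(f) 2-6 → violates
(g) 6-3-5 → violates

3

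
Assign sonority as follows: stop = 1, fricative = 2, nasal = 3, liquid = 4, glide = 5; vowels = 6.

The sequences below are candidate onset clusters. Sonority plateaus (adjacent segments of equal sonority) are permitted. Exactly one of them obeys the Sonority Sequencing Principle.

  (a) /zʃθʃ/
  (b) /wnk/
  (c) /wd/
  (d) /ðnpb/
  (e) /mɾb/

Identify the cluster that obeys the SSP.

(a) sonority 2-2-2-2: well-formed.
(b) sonority 5-3-1: ill-formed.
(c) sonority 5-1: ill-formed.
(d) sonority 2-3-1-1: ill-formed.
(e) sonority 3-4-1: ill-formed.

a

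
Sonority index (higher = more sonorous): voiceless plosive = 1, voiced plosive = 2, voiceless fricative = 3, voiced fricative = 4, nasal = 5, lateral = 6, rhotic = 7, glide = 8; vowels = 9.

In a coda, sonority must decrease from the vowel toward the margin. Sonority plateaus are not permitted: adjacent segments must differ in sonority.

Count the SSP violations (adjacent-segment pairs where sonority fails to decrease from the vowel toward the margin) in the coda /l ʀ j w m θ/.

/l/ is a lateral (sonority 6).
/ʀ/ is a rhotic (sonority 7).
/j/ is a glide (sonority 8).
/w/ is a glide (sonority 8).
/m/ is a nasal (sonority 5).
/θ/ is a voiceless fricative (sonority 3).
/l/→/ʀ/: 6→7 (does not fall) — violation.
/ʀ/→/j/: 7→8 (does not fall) — violation.
/j/→/w/: 8→8 (plateau) — violation.
/w/→/m/: 8→5 (falls) — ok.
/m/→/θ/: 5→3 (falls) — ok.

3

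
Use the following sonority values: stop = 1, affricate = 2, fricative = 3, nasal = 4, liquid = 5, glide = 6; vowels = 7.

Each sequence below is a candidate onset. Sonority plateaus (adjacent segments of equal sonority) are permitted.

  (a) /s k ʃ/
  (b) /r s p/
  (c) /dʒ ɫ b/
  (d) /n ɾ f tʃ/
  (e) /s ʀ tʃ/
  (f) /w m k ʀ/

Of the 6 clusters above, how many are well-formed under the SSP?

0

(a) sonority 3-1-3: ill-formed.
(b) sonority 5-3-1: ill-formed.
(c) sonority 2-5-1: ill-formed.
(d) sonority 4-5-3-2: ill-formed.
(e) sonority 3-5-2: ill-formed.
(f) sonority 6-4-1-5: ill-formed.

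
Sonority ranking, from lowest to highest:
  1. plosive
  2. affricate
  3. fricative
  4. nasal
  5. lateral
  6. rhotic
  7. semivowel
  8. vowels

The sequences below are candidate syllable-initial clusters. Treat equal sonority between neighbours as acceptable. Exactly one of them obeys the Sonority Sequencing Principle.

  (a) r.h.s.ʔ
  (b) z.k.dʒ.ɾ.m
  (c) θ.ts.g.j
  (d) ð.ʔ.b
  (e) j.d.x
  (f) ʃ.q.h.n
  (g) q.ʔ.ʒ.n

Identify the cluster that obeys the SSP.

(a) sonority 6-3-3-1: ill-formed.
(b) sonority 3-1-2-6-4: ill-formed.
(c) sonority 3-2-1-7: ill-formed.
(d) sonority 3-1-1: ill-formed.
(e) sonority 7-1-3: ill-formed.
(f) sonority 3-1-3-4: ill-formed.
(g) sonority 1-1-3-4: well-formed.

g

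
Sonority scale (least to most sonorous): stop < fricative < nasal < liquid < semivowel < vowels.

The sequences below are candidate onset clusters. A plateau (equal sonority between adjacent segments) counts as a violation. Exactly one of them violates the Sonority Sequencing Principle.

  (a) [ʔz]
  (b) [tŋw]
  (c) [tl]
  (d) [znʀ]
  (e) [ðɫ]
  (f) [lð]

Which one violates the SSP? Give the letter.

f

(a) sonority 1-2: well-formed.
(b) sonority 1-3-5: well-formed.
(c) sonority 1-4: well-formed.
(d) sonority 2-3-4: well-formed.
(e) sonority 2-4: well-formed.
(f) sonority 4-2: ill-formed.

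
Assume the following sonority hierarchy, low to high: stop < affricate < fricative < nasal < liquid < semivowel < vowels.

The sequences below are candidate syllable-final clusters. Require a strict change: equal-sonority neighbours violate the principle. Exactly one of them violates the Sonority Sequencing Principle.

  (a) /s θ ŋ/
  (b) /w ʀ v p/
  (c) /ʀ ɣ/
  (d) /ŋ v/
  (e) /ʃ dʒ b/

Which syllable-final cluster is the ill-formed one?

a

(a) 3-3-4 → violates
(b) 6-5-3-1 → obeys
(c) 5-3 → obeys
(d) 4-3 → obeys
(e) 3-2-1 → obeys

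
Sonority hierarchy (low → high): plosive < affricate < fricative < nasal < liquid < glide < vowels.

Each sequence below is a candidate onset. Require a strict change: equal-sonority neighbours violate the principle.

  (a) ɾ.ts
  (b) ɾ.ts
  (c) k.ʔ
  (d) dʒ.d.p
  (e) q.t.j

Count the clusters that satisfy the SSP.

(a) ɾ.ts: profile 5-2 — violates.
(b) ɾ.ts: profile 5-2 — violates.
(c) k.ʔ: profile 1-1 — violates.
(d) dʒ.d.p: profile 2-1-1 — violates.
(e) q.t.j: profile 1-1-6 — violates.

0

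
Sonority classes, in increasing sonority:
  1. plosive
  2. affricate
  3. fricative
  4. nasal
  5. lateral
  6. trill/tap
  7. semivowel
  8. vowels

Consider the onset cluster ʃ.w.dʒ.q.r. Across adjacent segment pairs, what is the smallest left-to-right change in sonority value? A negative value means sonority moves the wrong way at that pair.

-5

/ʃ/ — fricative, sonority 3.
/w/ — semivowel, sonority 7.
/dʒ/ — affricate, sonority 2.
/q/ — plosive, sonority 1.
/r/ — trill/tap, sonority 6.
/ʃ/→/w/: change +4.
/w/→/dʒ/: change -5.
/dʒ/→/q/: change -1.
/q/→/r/: change +5.
Minimum = -5.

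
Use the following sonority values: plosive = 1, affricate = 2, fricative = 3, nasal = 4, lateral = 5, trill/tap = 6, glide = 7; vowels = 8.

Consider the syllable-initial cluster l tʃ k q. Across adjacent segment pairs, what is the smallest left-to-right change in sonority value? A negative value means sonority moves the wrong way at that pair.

/l/ is a lateral (sonority 5).
/tʃ/ is an affricate (sonority 2).
/k/ is a plosive (sonority 1).
/q/ is a plosive (sonority 1).
/l/→/tʃ/: change -3.
/tʃ/→/k/: change -1.
/k/→/q/: change +0.
Minimum = -3.

-3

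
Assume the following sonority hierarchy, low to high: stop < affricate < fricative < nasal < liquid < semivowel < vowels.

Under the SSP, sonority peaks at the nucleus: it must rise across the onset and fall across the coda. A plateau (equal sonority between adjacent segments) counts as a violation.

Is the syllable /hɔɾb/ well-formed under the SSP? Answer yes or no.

yes

Onset: /h/ is a fricative (sonority 3); then the nucleus /ɔ/ (sonority 7).
Onset profile 3-7 — rises to the nucleus.
Coda: /ɾ/ is a liquid (sonority 5), /b/ is a stop (sonority 1).
Coda profile 7-5-1 — falls from the nucleus.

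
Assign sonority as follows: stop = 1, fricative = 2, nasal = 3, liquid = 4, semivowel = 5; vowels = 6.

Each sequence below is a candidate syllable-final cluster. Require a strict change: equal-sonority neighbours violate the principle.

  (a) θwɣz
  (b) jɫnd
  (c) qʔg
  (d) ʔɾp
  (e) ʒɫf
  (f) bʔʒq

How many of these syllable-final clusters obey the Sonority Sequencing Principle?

1

(a) 2-5-2-2 → violates
(b) 5-4-3-1 → obeys
(c) 1-1-1 → violates
(d) 1-4-1 → violates
(e) 2-4-2 → violates
(f) 1-1-2-1 → violates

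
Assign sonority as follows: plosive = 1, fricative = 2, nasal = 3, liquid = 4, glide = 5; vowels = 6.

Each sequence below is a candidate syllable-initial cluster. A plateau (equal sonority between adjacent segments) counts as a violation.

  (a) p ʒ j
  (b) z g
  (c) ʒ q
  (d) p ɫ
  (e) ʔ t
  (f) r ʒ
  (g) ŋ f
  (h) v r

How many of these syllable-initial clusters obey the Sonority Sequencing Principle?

(a) sonority 1-2-5: well-formed.
(b) sonority 2-1: ill-formed.
(c) sonority 2-1: ill-formed.
(d) sonority 1-4: well-formed.
(e) sonority 1-1: ill-formed.
(f) sonority 4-2: ill-formed.
(g) sonority 3-2: ill-formed.
(h) sonority 2-4: well-formed.

3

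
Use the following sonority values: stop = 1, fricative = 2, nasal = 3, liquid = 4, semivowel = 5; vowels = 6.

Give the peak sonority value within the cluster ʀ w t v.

/ʀ/ is a liquid (sonority 4).
/w/ is a semivowel (sonority 5).
/t/ is a stop (sonority 1).
/v/ is a fricative (sonority 2).
The maximum is 5.

5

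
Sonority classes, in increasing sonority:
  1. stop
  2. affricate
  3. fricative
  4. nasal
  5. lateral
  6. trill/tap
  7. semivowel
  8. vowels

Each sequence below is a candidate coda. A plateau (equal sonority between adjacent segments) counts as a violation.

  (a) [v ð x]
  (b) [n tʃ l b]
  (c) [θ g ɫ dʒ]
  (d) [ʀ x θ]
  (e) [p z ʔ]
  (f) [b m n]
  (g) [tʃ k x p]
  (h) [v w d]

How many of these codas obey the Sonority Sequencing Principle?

0

(a) [v ð x]: profile 3-3-3 — violates.
(b) [n tʃ l b]: profile 4-2-5-1 — violates.
(c) [θ g ɫ dʒ]: profile 3-1-5-2 — violates.
(d) [ʀ x θ]: profile 6-3-3 — violates.
(e) [p z ʔ]: profile 1-3-1 — violates.
(f) [b m n]: profile 1-4-4 — violates.
(g) [tʃ k x p]: profile 2-1-3-1 — violates.
(h) [v w d]: profile 3-7-1 — violates.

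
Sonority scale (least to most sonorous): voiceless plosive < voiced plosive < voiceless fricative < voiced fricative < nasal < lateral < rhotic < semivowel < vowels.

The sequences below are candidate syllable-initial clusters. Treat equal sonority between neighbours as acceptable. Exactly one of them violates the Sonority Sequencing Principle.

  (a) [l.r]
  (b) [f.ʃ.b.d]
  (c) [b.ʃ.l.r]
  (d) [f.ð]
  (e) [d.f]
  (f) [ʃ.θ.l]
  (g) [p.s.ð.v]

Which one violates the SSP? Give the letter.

b

(a) 6-7 → obeys
(b) 3-3-2-2 → violates
(c) 2-3-6-7 → obeys
(d) 3-4 → obeys
(e) 2-3 → obeys
(f) 3-3-6 → obeys
(g) 1-3-4-4 → obeys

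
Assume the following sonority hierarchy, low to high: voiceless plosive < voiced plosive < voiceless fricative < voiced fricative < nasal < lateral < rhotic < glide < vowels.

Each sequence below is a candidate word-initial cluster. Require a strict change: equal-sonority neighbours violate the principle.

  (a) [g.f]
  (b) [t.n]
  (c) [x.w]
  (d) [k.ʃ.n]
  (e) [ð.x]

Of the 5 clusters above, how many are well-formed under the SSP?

4

(a) sonority 2-3: well-formed.
(b) sonority 1-5: well-formed.
(c) sonority 3-8: well-formed.
(d) sonority 1-3-5: well-formed.
(e) sonority 4-3: ill-formed.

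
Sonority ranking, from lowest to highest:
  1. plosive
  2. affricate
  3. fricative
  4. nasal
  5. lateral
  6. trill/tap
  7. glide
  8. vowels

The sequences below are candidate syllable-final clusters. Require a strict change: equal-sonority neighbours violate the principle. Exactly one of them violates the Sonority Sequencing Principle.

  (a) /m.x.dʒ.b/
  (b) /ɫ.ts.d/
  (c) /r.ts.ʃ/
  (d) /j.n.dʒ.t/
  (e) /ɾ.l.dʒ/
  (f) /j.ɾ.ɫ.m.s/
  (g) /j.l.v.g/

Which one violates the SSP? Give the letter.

(a) sonority 4-3-2-1: well-formed.
(b) sonority 5-2-1: well-formed.
(c) sonority 6-2-3: ill-formed.
(d) sonority 7-4-2-1: well-formed.
(e) sonority 6-5-2: well-formed.
(f) sonority 7-6-5-4-3: well-formed.
(g) sonority 7-5-3-1: well-formed.

c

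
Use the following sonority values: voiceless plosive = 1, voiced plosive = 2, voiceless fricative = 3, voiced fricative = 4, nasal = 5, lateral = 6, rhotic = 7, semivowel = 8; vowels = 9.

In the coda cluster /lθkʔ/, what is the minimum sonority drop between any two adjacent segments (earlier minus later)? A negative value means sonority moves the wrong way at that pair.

/l/ — lateral, sonority 6.
/θ/ — voiceless fricative, sonority 3.
/k/ — voiceless plosive, sonority 1.
/ʔ/ — voiceless plosive, sonority 1.
/l/→/θ/: change +3.
/θ/→/k/: change +2.
/k/→/ʔ/: change +0.
Minimum = 0.

0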